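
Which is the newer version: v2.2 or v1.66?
v2.2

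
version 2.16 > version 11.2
False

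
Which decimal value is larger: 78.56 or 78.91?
78.91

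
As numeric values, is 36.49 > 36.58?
False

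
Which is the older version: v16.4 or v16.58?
v16.4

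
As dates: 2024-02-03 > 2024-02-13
False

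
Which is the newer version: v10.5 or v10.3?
v10.5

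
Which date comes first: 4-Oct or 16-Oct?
4-Oct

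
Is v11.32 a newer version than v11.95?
No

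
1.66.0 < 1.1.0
False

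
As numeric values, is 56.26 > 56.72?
False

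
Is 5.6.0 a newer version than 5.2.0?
Yes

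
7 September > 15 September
False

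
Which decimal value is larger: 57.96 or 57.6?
57.96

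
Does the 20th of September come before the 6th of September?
No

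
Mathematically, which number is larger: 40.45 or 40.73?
40.73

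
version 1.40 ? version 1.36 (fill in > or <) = >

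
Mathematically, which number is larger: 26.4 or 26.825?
26.825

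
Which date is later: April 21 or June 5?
June 5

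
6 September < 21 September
True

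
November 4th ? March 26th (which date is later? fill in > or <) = >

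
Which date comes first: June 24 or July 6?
June 24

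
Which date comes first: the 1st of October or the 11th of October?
the 1st of October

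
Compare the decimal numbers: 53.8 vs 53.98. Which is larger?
53.98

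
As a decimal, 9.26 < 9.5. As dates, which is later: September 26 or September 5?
September 26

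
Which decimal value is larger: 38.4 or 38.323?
38.4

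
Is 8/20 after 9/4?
No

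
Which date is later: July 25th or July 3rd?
July 25th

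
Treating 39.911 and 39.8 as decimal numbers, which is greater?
39.911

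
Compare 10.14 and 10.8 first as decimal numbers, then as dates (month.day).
As decimals: 10.14 < 10.8. As dates: 10/14 is later than 10/8 (day 14 > day 8).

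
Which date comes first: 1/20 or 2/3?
1/20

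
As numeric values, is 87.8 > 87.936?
False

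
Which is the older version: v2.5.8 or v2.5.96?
v2.5.8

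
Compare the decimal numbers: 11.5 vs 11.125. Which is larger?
11.5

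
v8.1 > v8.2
False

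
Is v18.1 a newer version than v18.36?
No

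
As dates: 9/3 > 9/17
False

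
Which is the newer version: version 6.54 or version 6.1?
version 6.54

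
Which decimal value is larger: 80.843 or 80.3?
80.843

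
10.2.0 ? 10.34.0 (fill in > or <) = <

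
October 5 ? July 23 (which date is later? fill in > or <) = >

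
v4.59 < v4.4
False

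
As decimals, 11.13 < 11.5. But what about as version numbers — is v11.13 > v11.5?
True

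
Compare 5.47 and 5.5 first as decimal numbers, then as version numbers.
As decimals: 5.47 < 5.5. As versions: v5.47 > v5.5 (minor version 47 > 5).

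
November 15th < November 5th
False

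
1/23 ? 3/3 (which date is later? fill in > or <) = <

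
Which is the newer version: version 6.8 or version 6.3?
version 6.8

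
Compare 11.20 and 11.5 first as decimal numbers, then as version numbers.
As decimals: 11.20 < 11.5. As versions: v11.20 > v11.5 (minor version 20 > 5).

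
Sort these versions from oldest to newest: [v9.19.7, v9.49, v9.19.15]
[v9.19.7, v9.19.15, v9.49]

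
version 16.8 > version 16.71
False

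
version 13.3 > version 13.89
False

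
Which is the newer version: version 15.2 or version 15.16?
version 15.16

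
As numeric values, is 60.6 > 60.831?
False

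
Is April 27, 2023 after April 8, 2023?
Yes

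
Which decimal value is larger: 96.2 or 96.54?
96.54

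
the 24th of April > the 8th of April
True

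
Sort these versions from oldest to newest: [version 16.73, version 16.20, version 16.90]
[version 16.20, version 16.73, version 16.90]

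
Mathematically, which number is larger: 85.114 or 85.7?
85.7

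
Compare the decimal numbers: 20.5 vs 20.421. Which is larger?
20.5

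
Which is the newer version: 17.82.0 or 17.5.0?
17.82.0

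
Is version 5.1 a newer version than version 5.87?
No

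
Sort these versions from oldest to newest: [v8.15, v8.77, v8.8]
[v8.8, v8.15, v8.77]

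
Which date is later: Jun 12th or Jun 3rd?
Jun 12th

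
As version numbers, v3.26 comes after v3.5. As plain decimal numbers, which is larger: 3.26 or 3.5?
3.5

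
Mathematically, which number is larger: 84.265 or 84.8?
84.8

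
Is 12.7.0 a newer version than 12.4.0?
Yes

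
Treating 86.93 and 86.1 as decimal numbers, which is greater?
86.93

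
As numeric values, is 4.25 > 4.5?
False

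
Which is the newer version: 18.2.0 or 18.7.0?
18.7.0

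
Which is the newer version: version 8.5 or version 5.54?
version 8.5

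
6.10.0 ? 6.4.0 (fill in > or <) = >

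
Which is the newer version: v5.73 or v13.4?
v13.4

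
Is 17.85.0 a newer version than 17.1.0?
Yes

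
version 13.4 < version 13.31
True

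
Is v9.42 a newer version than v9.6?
Yes. Version numbers are compared segment by segment as integers, not as decimals: minor version 42 > 6, so v9.42 > v9.6 (even though the decimal 9.42 < 9.6).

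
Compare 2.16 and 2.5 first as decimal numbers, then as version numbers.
As decimals: 2.16 < 2.5. As versions: v2.16 > v2.5 (minor version 16 > 5).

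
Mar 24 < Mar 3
False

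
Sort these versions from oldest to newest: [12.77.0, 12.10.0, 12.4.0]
[12.4.0, 12.10.0, 12.77.0]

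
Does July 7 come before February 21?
No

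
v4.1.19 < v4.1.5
False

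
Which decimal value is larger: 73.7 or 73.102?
73.7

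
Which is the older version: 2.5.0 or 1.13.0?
1.13.0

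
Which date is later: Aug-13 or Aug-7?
Aug-13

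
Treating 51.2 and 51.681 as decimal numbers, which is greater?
51.681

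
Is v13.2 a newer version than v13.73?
No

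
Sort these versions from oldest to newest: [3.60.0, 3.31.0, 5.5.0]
[3.31.0, 3.60.0, 5.5.0]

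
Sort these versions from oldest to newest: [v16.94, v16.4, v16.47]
[v16.4, v16.47, v16.94]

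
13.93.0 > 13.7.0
True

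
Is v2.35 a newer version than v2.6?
Yes. Version numbers are compared segment by segment as integers, not as decimals: minor version 35 > 6, so v2.35 > v2.6 (even though the decimal 2.35 < 2.6).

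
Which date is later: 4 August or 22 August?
22 August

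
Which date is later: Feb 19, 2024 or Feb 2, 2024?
Feb 19, 2024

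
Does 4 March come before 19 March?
Yes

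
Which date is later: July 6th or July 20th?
July 20th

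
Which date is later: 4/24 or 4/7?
4/24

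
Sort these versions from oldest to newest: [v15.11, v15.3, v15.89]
[v15.3, v15.11, v15.89]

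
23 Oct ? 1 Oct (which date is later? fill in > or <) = >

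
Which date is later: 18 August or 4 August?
18 August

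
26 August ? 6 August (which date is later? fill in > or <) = >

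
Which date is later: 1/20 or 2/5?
2/5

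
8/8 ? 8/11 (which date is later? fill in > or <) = <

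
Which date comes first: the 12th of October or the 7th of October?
the 7th of October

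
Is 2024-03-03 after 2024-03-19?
No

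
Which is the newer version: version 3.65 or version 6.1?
version 6.1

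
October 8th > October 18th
False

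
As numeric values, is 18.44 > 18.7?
False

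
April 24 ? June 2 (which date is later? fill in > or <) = <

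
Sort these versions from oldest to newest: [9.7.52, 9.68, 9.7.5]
[9.7.5, 9.7.52, 9.68]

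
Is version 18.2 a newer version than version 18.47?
No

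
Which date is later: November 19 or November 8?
November 19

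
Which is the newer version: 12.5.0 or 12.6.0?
12.6.0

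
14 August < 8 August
False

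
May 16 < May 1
False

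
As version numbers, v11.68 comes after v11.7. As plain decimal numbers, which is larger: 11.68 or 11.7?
11.7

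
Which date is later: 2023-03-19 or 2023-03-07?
2023-03-19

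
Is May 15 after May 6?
Yes. Day 15 comes after day 6 in May — this is a date comparison, not a decimal one (the decimal 5.15 would be smaller than 5.6).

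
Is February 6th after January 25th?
Yes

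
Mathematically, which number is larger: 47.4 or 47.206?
47.4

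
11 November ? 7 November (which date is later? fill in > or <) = >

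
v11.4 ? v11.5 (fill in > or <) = <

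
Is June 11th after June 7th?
Yes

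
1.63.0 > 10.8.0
False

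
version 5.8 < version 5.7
False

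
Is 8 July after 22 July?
No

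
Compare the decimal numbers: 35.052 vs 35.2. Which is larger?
35.2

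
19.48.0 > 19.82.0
False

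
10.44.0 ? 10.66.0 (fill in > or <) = <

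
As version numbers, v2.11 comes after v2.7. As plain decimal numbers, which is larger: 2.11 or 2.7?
2.7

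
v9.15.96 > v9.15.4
True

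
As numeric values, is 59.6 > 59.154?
True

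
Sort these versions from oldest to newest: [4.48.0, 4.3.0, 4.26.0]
[4.3.0, 4.26.0, 4.48.0]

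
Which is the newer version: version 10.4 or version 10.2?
version 10.4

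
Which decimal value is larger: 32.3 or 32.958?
32.958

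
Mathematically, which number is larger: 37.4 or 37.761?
37.761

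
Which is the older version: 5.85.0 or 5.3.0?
5.3.0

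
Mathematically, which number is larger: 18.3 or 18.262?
18.3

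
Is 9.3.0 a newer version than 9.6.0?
No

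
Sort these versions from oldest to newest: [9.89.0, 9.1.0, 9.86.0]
[9.1.0, 9.86.0, 9.89.0]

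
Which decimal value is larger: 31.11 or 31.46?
31.46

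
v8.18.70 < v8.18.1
False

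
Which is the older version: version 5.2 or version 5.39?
version 5.2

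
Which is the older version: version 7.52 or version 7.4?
version 7.4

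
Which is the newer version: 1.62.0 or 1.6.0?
1.62.0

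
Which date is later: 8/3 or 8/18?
8/18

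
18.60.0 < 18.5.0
False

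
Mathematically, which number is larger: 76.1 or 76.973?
76.973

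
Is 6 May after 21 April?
Yes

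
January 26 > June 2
False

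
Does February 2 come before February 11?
Yes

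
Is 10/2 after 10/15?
No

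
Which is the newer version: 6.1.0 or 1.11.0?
6.1.0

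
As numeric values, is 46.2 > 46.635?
False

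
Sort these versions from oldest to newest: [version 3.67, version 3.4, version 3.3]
[version 3.3, version 3.4, version 3.67]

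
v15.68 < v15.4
False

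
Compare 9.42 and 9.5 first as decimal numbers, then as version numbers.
As decimals: 9.42 < 9.5. As versions: v9.42 > v9.5 (minor version 42 > 5).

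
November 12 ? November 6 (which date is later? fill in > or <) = >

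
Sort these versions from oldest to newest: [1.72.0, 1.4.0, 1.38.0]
[1.4.0, 1.38.0, 1.72.0]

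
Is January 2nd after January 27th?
No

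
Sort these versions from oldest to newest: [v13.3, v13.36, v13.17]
[v13.3, v13.17, v13.36]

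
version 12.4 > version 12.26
False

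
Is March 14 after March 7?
Yes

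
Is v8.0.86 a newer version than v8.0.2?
Yes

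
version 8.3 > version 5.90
True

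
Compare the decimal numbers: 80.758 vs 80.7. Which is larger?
80.758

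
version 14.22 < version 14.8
False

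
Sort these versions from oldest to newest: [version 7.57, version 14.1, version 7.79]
[version 7.57, version 7.79, version 14.1]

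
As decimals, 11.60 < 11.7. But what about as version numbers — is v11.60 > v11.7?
True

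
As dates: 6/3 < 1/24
False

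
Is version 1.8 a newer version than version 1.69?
No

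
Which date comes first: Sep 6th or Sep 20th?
Sep 6th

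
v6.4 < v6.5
True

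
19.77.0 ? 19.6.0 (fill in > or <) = >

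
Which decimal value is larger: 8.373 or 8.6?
8.6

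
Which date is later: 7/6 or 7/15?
7/15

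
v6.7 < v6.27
True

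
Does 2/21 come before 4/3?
Yes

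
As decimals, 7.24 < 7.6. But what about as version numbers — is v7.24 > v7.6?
True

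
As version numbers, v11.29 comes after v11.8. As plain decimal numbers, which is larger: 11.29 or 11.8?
11.8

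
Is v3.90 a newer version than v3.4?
Yes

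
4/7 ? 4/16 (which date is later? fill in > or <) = <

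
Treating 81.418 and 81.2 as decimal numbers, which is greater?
81.418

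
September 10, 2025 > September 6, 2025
True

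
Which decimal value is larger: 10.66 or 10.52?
10.66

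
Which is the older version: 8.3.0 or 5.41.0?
5.41.0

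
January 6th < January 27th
True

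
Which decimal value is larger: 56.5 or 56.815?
56.815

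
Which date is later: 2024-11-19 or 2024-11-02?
2024-11-19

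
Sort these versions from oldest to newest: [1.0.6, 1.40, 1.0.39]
[1.0.6, 1.0.39, 1.40]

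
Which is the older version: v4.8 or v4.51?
v4.8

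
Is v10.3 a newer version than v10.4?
No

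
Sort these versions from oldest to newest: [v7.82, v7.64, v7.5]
[v7.5, v7.64, v7.82]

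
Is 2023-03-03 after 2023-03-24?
No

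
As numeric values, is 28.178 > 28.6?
False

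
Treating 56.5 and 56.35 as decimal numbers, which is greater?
56.5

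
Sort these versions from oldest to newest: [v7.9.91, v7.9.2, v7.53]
[v7.9.2, v7.9.91, v7.53]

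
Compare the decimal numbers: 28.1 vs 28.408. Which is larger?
28.408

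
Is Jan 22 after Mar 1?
No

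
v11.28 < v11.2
False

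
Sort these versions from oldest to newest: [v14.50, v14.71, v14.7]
[v14.7, v14.50, v14.71]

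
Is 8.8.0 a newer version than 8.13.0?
No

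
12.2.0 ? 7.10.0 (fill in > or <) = >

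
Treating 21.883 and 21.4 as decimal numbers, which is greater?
21.883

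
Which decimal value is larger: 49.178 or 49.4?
49.4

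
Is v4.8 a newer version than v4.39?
No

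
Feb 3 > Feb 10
False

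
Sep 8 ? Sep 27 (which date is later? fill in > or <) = <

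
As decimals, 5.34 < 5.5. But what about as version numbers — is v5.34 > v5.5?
True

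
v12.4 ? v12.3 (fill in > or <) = >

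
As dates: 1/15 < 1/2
False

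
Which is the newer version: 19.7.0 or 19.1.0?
19.7.0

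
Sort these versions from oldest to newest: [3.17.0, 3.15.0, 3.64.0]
[3.15.0, 3.17.0, 3.64.0]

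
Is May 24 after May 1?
Yes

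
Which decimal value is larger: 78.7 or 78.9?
78.9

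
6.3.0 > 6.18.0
False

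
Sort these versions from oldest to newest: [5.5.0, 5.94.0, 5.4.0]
[5.4.0, 5.5.0, 5.94.0]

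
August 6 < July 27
False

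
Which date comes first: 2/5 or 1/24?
1/24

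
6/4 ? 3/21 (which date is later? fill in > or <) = >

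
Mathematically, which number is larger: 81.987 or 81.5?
81.987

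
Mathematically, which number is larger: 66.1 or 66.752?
66.752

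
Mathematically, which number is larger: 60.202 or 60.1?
60.202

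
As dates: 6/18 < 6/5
False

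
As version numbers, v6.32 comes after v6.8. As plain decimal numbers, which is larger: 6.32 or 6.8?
6.8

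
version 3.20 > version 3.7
True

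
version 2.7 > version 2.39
False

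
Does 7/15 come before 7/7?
No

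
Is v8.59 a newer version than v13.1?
No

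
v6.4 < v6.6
True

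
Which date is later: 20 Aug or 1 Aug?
20 Aug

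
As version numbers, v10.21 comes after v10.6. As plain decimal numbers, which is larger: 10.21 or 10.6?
10.6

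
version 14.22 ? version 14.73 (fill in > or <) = <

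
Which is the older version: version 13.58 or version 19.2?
version 13.58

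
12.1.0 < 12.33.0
True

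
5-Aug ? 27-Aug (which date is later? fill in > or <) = <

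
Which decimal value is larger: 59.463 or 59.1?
59.463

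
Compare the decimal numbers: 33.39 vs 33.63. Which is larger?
33.63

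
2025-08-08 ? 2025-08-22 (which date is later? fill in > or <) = <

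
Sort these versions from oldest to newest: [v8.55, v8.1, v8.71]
[v8.1, v8.55, v8.71]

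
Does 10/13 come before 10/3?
No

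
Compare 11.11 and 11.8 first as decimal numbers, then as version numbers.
As decimals: 11.11 < 11.8. As versions: v11.11 > v11.8 (minor version 11 > 8).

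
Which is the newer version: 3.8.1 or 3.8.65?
3.8.65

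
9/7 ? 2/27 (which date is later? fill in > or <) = >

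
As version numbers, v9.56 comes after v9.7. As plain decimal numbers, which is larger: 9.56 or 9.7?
9.7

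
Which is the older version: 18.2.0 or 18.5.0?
18.2.0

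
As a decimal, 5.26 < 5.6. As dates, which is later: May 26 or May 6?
May 26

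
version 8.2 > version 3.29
True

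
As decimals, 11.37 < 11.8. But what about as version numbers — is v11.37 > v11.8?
True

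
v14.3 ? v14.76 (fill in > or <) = <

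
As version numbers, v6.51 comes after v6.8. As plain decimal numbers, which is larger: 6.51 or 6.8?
6.8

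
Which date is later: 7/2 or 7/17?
7/17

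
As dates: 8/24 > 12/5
False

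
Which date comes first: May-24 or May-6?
May-6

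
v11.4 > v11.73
False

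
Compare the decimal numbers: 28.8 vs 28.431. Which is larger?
28.8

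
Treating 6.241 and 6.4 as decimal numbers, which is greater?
6.4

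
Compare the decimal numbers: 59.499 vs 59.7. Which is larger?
59.7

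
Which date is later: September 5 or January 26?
September 5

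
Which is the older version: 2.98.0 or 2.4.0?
2.4.0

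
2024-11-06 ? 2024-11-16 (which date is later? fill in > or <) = <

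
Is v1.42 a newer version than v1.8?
Yes. Version numbers are compared segment by segment as integers, not as decimals: minor version 42 > 8, so v1.42 > v1.8 (even though the decimal 1.42 < 1.8).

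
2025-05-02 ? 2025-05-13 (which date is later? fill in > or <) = <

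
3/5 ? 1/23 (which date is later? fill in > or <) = >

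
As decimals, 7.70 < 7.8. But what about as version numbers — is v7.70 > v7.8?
True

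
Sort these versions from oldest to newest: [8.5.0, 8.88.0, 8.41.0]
[8.5.0, 8.41.0, 8.88.0]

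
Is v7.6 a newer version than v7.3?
Yes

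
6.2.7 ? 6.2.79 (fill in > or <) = <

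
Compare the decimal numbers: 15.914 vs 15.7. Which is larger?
15.914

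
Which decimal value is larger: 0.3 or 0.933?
0.933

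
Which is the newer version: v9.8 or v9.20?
v9.20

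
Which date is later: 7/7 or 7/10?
7/10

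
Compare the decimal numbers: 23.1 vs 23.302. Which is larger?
23.302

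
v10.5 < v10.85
True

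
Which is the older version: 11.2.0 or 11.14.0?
11.2.0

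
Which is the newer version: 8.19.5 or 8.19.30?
8.19.30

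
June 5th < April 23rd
False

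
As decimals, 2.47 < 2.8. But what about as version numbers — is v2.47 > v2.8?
True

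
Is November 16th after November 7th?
Yes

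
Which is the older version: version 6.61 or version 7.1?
version 6.61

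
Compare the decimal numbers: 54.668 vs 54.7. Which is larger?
54.7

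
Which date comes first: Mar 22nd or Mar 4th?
Mar 4th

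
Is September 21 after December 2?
No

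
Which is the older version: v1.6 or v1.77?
v1.6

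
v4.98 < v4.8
False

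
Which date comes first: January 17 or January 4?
January 4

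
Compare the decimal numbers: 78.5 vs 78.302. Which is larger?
78.5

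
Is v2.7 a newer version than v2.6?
Yes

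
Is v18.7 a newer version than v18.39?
No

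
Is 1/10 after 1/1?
Yes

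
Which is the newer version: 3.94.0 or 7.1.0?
7.1.0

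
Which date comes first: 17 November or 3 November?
3 November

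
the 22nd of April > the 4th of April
True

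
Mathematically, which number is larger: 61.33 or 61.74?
61.74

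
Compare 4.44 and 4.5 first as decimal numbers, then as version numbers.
As decimals: 4.44 < 4.5. As versions: v4.44 > v4.5 (minor version 44 > 5).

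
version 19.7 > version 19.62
False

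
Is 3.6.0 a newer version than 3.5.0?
Yes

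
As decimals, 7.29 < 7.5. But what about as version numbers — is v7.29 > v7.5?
True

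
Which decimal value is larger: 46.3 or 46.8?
46.8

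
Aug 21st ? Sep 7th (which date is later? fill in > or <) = <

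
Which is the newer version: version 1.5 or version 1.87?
version 1.87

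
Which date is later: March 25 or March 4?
March 25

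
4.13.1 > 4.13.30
False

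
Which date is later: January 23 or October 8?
October 8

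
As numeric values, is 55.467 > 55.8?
False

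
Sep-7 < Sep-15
True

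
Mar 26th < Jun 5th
True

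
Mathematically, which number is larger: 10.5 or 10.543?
10.543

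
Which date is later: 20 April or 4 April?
20 April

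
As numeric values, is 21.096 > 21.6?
False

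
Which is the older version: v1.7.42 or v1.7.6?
v1.7.6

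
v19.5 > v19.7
False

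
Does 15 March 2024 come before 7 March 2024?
No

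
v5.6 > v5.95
False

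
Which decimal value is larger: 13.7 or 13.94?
13.94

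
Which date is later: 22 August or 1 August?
22 August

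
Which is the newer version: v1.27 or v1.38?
v1.38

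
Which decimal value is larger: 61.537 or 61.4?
61.537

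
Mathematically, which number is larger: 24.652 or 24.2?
24.652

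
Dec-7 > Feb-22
True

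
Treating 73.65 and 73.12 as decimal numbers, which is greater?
73.65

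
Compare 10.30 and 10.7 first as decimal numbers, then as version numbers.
As decimals: 10.30 < 10.7. As versions: v10.30 > v10.7 (minor version 30 > 7).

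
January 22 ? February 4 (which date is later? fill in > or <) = <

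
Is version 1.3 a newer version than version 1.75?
No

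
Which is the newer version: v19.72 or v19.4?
v19.72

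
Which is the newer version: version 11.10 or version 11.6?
version 11.10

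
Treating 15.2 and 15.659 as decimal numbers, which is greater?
15.659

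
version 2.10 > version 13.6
False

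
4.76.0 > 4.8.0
True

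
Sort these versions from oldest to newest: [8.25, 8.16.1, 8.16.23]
[8.16.1, 8.16.23, 8.25]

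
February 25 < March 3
True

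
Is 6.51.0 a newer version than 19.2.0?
No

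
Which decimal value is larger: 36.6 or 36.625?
36.625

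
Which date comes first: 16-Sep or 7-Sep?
7-Sep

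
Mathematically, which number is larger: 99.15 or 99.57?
99.57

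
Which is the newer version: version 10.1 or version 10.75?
version 10.75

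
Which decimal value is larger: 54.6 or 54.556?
54.6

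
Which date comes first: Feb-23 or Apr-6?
Feb-23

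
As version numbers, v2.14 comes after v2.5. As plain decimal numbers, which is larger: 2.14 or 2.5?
2.5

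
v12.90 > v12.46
True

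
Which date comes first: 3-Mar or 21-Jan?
21-Jan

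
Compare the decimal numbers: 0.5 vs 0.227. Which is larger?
0.5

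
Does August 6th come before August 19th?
Yes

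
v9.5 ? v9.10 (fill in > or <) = <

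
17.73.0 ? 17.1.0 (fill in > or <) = >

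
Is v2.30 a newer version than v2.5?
Yes. Version numbers are compared segment by segment as integers, not as decimals: minor version 30 > 5, so v2.30 > v2.5 (even though the decimal 2.30 < 2.5).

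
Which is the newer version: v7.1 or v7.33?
v7.33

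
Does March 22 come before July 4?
Yes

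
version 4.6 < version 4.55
True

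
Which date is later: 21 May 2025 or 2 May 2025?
21 May 2025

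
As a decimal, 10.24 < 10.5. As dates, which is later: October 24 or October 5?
October 24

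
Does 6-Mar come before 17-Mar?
Yes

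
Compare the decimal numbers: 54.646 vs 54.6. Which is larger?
54.646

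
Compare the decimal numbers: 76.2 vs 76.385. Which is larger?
76.385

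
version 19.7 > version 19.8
False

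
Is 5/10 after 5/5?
Yes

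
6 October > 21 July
True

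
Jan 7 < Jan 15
True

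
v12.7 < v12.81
True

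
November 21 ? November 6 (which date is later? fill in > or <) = >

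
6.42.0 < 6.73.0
True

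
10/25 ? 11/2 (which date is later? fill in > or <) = <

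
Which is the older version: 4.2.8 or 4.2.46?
4.2.8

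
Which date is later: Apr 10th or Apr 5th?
Apr 10th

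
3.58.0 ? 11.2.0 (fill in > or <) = <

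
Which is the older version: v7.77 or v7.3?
v7.3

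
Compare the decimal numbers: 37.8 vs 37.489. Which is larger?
37.8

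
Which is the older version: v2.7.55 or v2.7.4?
v2.7.4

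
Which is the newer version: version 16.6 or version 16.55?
version 16.55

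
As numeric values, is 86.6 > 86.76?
False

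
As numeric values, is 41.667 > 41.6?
True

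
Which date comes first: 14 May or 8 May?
8 May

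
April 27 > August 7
False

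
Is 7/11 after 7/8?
Yes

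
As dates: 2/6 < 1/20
False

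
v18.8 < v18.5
False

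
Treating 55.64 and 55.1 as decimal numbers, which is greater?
55.64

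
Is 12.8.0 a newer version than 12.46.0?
No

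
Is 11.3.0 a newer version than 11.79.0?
No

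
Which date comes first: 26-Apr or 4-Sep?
26-Apr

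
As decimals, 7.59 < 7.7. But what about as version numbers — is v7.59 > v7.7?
True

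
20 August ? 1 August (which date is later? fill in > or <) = >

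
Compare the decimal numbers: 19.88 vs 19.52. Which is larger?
19.88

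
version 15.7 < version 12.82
False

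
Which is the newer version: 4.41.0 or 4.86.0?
4.86.0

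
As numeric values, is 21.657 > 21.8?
False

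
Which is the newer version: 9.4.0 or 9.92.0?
9.92.0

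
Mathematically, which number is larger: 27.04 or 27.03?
27.04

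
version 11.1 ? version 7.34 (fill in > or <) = >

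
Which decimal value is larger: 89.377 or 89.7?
89.7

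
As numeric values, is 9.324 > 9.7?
False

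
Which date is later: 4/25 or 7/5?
7/5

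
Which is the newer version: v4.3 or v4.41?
v4.41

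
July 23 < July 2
False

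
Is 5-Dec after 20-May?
Yes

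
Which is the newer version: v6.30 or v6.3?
v6.30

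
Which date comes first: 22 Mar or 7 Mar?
7 Mar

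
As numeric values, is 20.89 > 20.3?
True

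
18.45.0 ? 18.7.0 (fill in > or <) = >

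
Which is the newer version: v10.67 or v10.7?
v10.67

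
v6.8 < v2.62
False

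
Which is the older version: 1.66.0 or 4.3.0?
1.66.0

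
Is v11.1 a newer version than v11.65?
No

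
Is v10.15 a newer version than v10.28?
No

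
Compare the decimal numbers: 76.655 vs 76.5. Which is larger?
76.655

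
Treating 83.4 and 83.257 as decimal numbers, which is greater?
83.4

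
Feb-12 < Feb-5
False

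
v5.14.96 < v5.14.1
False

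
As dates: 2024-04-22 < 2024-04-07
False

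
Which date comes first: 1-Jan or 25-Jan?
1-Jan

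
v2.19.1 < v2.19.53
True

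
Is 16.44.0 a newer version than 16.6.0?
Yes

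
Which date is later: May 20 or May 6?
May 20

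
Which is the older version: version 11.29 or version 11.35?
version 11.29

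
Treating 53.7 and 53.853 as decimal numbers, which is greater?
53.853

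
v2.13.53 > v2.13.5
True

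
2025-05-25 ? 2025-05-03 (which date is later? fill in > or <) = >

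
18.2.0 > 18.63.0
False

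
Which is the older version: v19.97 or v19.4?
v19.4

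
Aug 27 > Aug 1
True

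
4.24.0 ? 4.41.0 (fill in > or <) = <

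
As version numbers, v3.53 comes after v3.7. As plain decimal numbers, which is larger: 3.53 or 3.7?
3.7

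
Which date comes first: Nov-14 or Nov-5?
Nov-5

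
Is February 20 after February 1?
Yes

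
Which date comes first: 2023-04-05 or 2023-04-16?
2023-04-05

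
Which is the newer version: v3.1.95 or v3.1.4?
v3.1.95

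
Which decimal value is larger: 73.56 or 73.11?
73.56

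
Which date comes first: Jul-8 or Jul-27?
Jul-8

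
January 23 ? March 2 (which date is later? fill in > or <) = <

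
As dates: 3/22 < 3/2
False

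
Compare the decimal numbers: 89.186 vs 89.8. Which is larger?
89.8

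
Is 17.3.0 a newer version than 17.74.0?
No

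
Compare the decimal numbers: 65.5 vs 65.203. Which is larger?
65.5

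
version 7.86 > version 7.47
True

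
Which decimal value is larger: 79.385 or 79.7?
79.7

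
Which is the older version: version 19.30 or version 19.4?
version 19.4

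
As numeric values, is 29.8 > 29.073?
True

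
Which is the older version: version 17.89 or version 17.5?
version 17.5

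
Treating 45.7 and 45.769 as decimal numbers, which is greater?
45.769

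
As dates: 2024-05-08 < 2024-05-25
True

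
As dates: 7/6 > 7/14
False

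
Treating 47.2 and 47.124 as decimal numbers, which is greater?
47.2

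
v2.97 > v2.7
True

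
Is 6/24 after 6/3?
Yes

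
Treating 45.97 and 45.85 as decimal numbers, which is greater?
45.97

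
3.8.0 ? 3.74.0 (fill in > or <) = <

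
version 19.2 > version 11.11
True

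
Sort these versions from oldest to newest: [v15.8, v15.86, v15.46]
[v15.8, v15.46, v15.86]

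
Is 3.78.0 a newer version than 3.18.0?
Yes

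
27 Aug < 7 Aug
False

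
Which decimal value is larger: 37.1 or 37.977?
37.977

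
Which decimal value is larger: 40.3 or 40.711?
40.711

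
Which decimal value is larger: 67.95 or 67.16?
67.95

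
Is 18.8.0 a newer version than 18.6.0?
Yes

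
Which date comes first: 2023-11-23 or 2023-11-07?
2023-11-07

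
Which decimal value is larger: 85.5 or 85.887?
85.887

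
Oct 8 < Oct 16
True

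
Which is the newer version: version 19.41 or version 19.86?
version 19.86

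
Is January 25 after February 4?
No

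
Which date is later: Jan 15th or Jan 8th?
Jan 15th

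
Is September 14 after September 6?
Yes. Day 14 comes after day 6 in September — this is a date comparison, not a decimal one (the decimal 9.14 would be smaller than 9.6).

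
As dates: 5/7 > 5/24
False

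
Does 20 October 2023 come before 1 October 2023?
No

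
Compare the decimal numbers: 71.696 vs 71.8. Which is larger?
71.8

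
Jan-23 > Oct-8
False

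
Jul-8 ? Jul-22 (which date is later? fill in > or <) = <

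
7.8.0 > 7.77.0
False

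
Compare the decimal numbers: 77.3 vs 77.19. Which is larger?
77.3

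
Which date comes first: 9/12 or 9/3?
9/3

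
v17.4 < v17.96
True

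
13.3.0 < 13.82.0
True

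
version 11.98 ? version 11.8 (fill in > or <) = >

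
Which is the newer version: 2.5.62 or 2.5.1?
2.5.62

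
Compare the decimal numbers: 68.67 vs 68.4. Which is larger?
68.67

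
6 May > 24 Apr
True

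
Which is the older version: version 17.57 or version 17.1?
version 17.1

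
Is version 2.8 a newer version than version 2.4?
Yes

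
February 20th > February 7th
True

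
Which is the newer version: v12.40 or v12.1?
v12.40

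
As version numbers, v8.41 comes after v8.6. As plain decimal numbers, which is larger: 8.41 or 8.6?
8.6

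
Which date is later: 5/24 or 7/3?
7/3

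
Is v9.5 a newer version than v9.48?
No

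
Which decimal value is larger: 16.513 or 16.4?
16.513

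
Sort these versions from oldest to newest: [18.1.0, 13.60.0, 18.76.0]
[13.60.0, 18.1.0, 18.76.0]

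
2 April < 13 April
True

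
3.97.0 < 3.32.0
False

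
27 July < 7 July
False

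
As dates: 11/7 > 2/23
True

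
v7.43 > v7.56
False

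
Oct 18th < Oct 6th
False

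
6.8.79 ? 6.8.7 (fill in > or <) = >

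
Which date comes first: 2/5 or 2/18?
2/5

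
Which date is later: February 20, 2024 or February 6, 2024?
February 20, 2024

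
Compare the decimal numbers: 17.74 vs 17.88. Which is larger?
17.88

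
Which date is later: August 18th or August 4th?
August 18th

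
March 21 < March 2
False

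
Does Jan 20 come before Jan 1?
No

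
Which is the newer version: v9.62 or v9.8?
v9.62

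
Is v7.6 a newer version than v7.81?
No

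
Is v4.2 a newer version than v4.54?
No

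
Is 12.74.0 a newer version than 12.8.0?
Yes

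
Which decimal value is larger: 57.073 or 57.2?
57.2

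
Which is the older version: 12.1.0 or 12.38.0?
12.1.0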